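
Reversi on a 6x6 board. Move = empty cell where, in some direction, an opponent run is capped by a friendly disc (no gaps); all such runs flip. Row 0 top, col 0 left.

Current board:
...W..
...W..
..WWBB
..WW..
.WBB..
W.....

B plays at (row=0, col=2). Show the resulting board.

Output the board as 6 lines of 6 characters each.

Place B at (0,2); scan 8 dirs for brackets.
Dir NW: edge -> no flip
Dir N: edge -> no flip
Dir NE: edge -> no flip
Dir W: first cell '.' (not opp) -> no flip
Dir E: opp run (0,3), next='.' -> no flip
Dir SW: first cell '.' (not opp) -> no flip
Dir S: first cell '.' (not opp) -> no flip
Dir SE: opp run (1,3) capped by B -> flip
All flips: (1,3)

Answer: ..BW..
...B..
..WWBB
..WW..
.WBB..
W.....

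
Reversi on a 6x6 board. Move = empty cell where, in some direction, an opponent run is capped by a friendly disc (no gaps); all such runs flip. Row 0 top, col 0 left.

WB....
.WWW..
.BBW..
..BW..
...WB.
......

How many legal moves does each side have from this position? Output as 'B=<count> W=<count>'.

-- B to move --
(0,2): flips 1 -> legal
(0,3): flips 1 -> legal
(0,4): flips 1 -> legal
(1,0): no bracket -> illegal
(1,4): flips 1 -> legal
(2,0): no bracket -> illegal
(2,4): flips 1 -> legal
(3,4): flips 3 -> legal
(4,2): flips 1 -> legal
(5,2): no bracket -> illegal
(5,3): no bracket -> illegal
(5,4): flips 1 -> legal
B mobility = 8
-- W to move --
(0,2): flips 1 -> legal
(1,0): flips 2 -> legal
(2,0): flips 2 -> legal
(3,0): flips 1 -> legal
(3,1): flips 3 -> legal
(3,4): no bracket -> illegal
(3,5): no bracket -> illegal
(4,1): flips 1 -> legal
(4,2): flips 2 -> legal
(4,5): flips 1 -> legal
(5,3): no bracket -> illegal
(5,4): no bracket -> illegal
(5,5): flips 1 -> legal
W mobility = 9

Answer: B=8 W=9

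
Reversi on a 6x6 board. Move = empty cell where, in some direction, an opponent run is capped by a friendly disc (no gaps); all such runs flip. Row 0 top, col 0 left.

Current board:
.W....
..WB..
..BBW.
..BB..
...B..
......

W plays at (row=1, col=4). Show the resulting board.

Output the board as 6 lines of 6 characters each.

Place W at (1,4); scan 8 dirs for brackets.
Dir NW: first cell '.' (not opp) -> no flip
Dir N: first cell '.' (not opp) -> no flip
Dir NE: first cell '.' (not opp) -> no flip
Dir W: opp run (1,3) capped by W -> flip
Dir E: first cell '.' (not opp) -> no flip
Dir SW: opp run (2,3) (3,2), next='.' -> no flip
Dir S: first cell 'W' (not opp) -> no flip
Dir SE: first cell '.' (not opp) -> no flip
All flips: (1,3)

Answer: .W....
..WWW.
..BBW.
..BB..
...B..
......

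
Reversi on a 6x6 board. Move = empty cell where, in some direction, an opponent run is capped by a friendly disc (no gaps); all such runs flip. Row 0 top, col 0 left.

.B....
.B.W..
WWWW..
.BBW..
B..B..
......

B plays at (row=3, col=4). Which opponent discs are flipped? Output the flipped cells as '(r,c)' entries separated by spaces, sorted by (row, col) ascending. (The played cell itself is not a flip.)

Dir NW: opp run (2,3), next='.' -> no flip
Dir N: first cell '.' (not opp) -> no flip
Dir NE: first cell '.' (not opp) -> no flip
Dir W: opp run (3,3) capped by B -> flip
Dir E: first cell '.' (not opp) -> no flip
Dir SW: first cell 'B' (not opp) -> no flip
Dir S: first cell '.' (not opp) -> no flip
Dir SE: first cell '.' (not opp) -> no flip

Answer: (3,3)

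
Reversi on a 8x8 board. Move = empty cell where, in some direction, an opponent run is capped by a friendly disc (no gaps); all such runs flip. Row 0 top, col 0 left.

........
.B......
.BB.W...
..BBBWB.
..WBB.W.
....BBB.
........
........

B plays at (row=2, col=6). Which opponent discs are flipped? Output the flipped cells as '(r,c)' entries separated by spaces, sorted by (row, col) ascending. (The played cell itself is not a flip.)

Dir NW: first cell '.' (not opp) -> no flip
Dir N: first cell '.' (not opp) -> no flip
Dir NE: first cell '.' (not opp) -> no flip
Dir W: first cell '.' (not opp) -> no flip
Dir E: first cell '.' (not opp) -> no flip
Dir SW: opp run (3,5) capped by B -> flip
Dir S: first cell 'B' (not opp) -> no flip
Dir SE: first cell '.' (not opp) -> no flip

Answer: (3,5)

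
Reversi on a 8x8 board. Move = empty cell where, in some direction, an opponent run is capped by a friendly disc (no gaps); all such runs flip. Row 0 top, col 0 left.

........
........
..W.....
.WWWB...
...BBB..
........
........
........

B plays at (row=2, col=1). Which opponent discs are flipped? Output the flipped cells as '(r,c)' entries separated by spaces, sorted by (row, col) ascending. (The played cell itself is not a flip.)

Answer: (3,2)

Derivation:
Dir NW: first cell '.' (not opp) -> no flip
Dir N: first cell '.' (not opp) -> no flip
Dir NE: first cell '.' (not opp) -> no flip
Dir W: first cell '.' (not opp) -> no flip
Dir E: opp run (2,2), next='.' -> no flip
Dir SW: first cell '.' (not opp) -> no flip
Dir S: opp run (3,1), next='.' -> no flip
Dir SE: opp run (3,2) capped by B -> flip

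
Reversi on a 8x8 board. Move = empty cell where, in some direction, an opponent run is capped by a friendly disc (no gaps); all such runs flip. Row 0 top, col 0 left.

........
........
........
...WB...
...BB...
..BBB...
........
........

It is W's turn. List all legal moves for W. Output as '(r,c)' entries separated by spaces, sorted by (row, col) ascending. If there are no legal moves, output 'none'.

Answer: (3,5) (5,5) (6,3)

Derivation:
(2,3): no bracket -> illegal
(2,4): no bracket -> illegal
(2,5): no bracket -> illegal
(3,2): no bracket -> illegal
(3,5): flips 1 -> legal
(4,1): no bracket -> illegal
(4,2): no bracket -> illegal
(4,5): no bracket -> illegal
(5,1): no bracket -> illegal
(5,5): flips 1 -> legal
(6,1): no bracket -> illegal
(6,2): no bracket -> illegal
(6,3): flips 2 -> legal
(6,4): no bracket -> illegal
(6,5): no bracket -> illegal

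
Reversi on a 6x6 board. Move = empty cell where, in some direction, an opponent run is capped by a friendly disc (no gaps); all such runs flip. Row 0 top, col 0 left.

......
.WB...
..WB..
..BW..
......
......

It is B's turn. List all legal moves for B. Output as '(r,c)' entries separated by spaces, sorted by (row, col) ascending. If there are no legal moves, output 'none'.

(0,0): no bracket -> illegal
(0,1): no bracket -> illegal
(0,2): no bracket -> illegal
(1,0): flips 1 -> legal
(1,3): no bracket -> illegal
(2,0): no bracket -> illegal
(2,1): flips 1 -> legal
(2,4): no bracket -> illegal
(3,1): no bracket -> illegal
(3,4): flips 1 -> legal
(4,2): no bracket -> illegal
(4,3): flips 1 -> legal
(4,4): no bracket -> illegal

Answer: (1,0) (2,1) (3,4) (4,3)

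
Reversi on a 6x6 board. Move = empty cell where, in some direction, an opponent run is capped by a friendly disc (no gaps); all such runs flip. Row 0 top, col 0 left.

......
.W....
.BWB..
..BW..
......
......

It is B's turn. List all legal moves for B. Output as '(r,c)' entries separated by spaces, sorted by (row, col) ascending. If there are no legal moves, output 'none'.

(0,0): no bracket -> illegal
(0,1): flips 1 -> legal
(0,2): no bracket -> illegal
(1,0): no bracket -> illegal
(1,2): flips 1 -> legal
(1,3): no bracket -> illegal
(2,0): no bracket -> illegal
(2,4): no bracket -> illegal
(3,1): no bracket -> illegal
(3,4): flips 1 -> legal
(4,2): no bracket -> illegal
(4,3): flips 1 -> legal
(4,4): no bracket -> illegal

Answer: (0,1) (1,2) (3,4) (4,3)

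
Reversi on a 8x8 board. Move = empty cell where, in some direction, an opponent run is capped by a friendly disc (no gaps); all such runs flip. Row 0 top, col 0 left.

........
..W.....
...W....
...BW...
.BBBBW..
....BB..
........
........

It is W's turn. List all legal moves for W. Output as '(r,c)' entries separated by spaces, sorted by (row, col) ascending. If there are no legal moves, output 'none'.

(2,2): no bracket -> illegal
(2,4): no bracket -> illegal
(3,0): no bracket -> illegal
(3,1): no bracket -> illegal
(3,2): flips 1 -> legal
(3,5): no bracket -> illegal
(4,0): flips 4 -> legal
(4,6): no bracket -> illegal
(5,0): no bracket -> illegal
(5,1): no bracket -> illegal
(5,2): flips 1 -> legal
(5,3): flips 2 -> legal
(5,6): no bracket -> illegal
(6,3): flips 1 -> legal
(6,4): flips 2 -> legal
(6,5): flips 1 -> legal
(6,6): no bracket -> illegal

Answer: (3,2) (4,0) (5,2) (5,3) (6,3) (6,4) (6,5)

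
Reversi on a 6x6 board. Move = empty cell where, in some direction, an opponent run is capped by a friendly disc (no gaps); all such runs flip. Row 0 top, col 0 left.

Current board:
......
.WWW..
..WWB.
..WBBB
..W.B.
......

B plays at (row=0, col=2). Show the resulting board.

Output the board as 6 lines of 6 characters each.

Answer: ..B...
.WWB..
..WWB.
..WBBB
..W.B.
......

Derivation:
Place B at (0,2); scan 8 dirs for brackets.
Dir NW: edge -> no flip
Dir N: edge -> no flip
Dir NE: edge -> no flip
Dir W: first cell '.' (not opp) -> no flip
Dir E: first cell '.' (not opp) -> no flip
Dir SW: opp run (1,1), next='.' -> no flip
Dir S: opp run (1,2) (2,2) (3,2) (4,2), next='.' -> no flip
Dir SE: opp run (1,3) capped by B -> flip
All flips: (1,3)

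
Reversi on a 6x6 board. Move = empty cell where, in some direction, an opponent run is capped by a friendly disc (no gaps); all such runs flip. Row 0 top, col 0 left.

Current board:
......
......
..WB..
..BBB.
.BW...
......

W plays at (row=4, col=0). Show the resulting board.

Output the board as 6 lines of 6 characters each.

Answer: ......
......
..WB..
..BBB.
WWW...
......

Derivation:
Place W at (4,0); scan 8 dirs for brackets.
Dir NW: edge -> no flip
Dir N: first cell '.' (not opp) -> no flip
Dir NE: first cell '.' (not opp) -> no flip
Dir W: edge -> no flip
Dir E: opp run (4,1) capped by W -> flip
Dir SW: edge -> no flip
Dir S: first cell '.' (not opp) -> no flip
Dir SE: first cell '.' (not opp) -> no flip
All flips: (4,1)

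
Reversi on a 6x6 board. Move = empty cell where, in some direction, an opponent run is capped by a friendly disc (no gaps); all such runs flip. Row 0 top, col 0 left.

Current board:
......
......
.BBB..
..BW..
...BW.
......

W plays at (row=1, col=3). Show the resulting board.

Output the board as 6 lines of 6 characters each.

Place W at (1,3); scan 8 dirs for brackets.
Dir NW: first cell '.' (not opp) -> no flip
Dir N: first cell '.' (not opp) -> no flip
Dir NE: first cell '.' (not opp) -> no flip
Dir W: first cell '.' (not opp) -> no flip
Dir E: first cell '.' (not opp) -> no flip
Dir SW: opp run (2,2), next='.' -> no flip
Dir S: opp run (2,3) capped by W -> flip
Dir SE: first cell '.' (not opp) -> no flip
All flips: (2,3)

Answer: ......
...W..
.BBW..
..BW..
...BW.
......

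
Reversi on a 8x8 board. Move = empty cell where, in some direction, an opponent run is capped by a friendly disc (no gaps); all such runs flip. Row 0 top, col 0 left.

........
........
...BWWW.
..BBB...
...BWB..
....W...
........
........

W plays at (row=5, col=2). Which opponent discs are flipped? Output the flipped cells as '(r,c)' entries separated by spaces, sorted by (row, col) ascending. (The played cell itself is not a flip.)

Answer: (3,4) (4,3)

Derivation:
Dir NW: first cell '.' (not opp) -> no flip
Dir N: first cell '.' (not opp) -> no flip
Dir NE: opp run (4,3) (3,4) capped by W -> flip
Dir W: first cell '.' (not opp) -> no flip
Dir E: first cell '.' (not opp) -> no flip
Dir SW: first cell '.' (not opp) -> no flip
Dir S: first cell '.' (not opp) -> no flip
Dir SE: first cell '.' (not opp) -> no flip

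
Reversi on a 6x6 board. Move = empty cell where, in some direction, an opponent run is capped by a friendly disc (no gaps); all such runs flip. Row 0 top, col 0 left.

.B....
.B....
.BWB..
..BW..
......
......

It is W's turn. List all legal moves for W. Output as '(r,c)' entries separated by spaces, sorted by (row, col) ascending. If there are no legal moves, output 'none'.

(0,0): flips 1 -> legal
(0,2): no bracket -> illegal
(1,0): no bracket -> illegal
(1,2): no bracket -> illegal
(1,3): flips 1 -> legal
(1,4): no bracket -> illegal
(2,0): flips 1 -> legal
(2,4): flips 1 -> legal
(3,0): no bracket -> illegal
(3,1): flips 1 -> legal
(3,4): no bracket -> illegal
(4,1): no bracket -> illegal
(4,2): flips 1 -> legal
(4,3): no bracket -> illegal

Answer: (0,0) (1,3) (2,0) (2,4) (3,1) (4,2)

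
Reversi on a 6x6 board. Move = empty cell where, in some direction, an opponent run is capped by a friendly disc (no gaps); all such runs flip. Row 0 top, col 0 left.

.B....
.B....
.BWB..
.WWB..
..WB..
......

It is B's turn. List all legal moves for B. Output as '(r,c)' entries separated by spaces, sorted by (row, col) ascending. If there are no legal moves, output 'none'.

Answer: (3,0) (4,1) (5,1)

Derivation:
(1,2): no bracket -> illegal
(1,3): no bracket -> illegal
(2,0): no bracket -> illegal
(3,0): flips 2 -> legal
(4,0): no bracket -> illegal
(4,1): flips 3 -> legal
(5,1): flips 1 -> legal
(5,2): no bracket -> illegal
(5,3): no bracket -> illegal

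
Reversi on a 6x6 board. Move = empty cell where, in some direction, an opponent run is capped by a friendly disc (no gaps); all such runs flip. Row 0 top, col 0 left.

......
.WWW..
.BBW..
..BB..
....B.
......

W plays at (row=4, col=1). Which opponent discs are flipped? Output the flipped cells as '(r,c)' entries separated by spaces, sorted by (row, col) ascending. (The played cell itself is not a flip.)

Dir NW: first cell '.' (not opp) -> no flip
Dir N: first cell '.' (not opp) -> no flip
Dir NE: opp run (3,2) capped by W -> flip
Dir W: first cell '.' (not opp) -> no flip
Dir E: first cell '.' (not opp) -> no flip
Dir SW: first cell '.' (not opp) -> no flip
Dir S: first cell '.' (not opp) -> no flip
Dir SE: first cell '.' (not opp) -> no flip

Answer: (3,2)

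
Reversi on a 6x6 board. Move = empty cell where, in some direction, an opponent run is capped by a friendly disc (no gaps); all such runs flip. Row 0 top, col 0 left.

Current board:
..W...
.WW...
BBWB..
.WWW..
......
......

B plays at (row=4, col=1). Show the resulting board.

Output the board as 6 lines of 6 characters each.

Answer: ..W...
.WW...
BBWB..
.BBW..
.B....
......

Derivation:
Place B at (4,1); scan 8 dirs for brackets.
Dir NW: first cell '.' (not opp) -> no flip
Dir N: opp run (3,1) capped by B -> flip
Dir NE: opp run (3,2) capped by B -> flip
Dir W: first cell '.' (not opp) -> no flip
Dir E: first cell '.' (not opp) -> no flip
Dir SW: first cell '.' (not opp) -> no flip
Dir S: first cell '.' (not opp) -> no flip
Dir SE: first cell '.' (not opp) -> no flip
All flips: (3,1) (3,2)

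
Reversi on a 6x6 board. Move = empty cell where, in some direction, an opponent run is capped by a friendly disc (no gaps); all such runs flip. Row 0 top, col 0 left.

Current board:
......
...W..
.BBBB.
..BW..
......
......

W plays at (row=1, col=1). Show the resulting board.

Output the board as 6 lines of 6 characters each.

Place W at (1,1); scan 8 dirs for brackets.
Dir NW: first cell '.' (not opp) -> no flip
Dir N: first cell '.' (not opp) -> no flip
Dir NE: first cell '.' (not opp) -> no flip
Dir W: first cell '.' (not opp) -> no flip
Dir E: first cell '.' (not opp) -> no flip
Dir SW: first cell '.' (not opp) -> no flip
Dir S: opp run (2,1), next='.' -> no flip
Dir SE: opp run (2,2) capped by W -> flip
All flips: (2,2)

Answer: ......
.W.W..
.BWBB.
..BW..
......
......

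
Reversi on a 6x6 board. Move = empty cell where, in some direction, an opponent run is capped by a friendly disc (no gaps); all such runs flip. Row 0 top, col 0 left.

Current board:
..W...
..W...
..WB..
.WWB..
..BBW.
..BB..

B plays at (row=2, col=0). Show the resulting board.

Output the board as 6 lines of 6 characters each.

Answer: ..W...
..W...
B.WB..
.BWB..
..BBW.
..BB..

Derivation:
Place B at (2,0); scan 8 dirs for brackets.
Dir NW: edge -> no flip
Dir N: first cell '.' (not opp) -> no flip
Dir NE: first cell '.' (not opp) -> no flip
Dir W: edge -> no flip
Dir E: first cell '.' (not opp) -> no flip
Dir SW: edge -> no flip
Dir S: first cell '.' (not opp) -> no flip
Dir SE: opp run (3,1) capped by B -> flip
All flips: (3,1)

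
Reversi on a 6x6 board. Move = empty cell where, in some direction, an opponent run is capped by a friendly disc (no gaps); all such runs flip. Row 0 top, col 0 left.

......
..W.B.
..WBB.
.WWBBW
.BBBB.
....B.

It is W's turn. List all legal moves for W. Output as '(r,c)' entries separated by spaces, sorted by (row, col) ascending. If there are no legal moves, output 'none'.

(0,3): no bracket -> illegal
(0,4): no bracket -> illegal
(0,5): flips 2 -> legal
(1,3): flips 1 -> legal
(1,5): no bracket -> illegal
(2,5): flips 2 -> legal
(3,0): no bracket -> illegal
(4,0): no bracket -> illegal
(4,5): flips 2 -> legal
(5,0): flips 1 -> legal
(5,1): flips 1 -> legal
(5,2): flips 1 -> legal
(5,3): flips 2 -> legal
(5,5): flips 2 -> legal

Answer: (0,5) (1,3) (2,5) (4,5) (5,0) (5,1) (5,2) (5,3) (5,5)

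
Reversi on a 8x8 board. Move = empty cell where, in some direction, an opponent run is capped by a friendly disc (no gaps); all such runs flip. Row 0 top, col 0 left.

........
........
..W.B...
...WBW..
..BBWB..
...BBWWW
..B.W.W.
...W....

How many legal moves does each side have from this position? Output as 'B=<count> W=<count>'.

Answer: B=10 W=11

Derivation:
-- B to move --
(1,1): no bracket -> illegal
(1,2): no bracket -> illegal
(1,3): no bracket -> illegal
(2,1): no bracket -> illegal
(2,3): flips 1 -> legal
(2,5): flips 1 -> legal
(2,6): flips 2 -> legal
(3,1): no bracket -> illegal
(3,2): flips 1 -> legal
(3,6): flips 1 -> legal
(4,6): flips 1 -> legal
(4,7): no bracket -> illegal
(6,3): no bracket -> illegal
(6,5): flips 1 -> legal
(6,7): flips 1 -> legal
(7,2): no bracket -> illegal
(7,4): flips 1 -> legal
(7,5): flips 1 -> legal
(7,6): no bracket -> illegal
(7,7): no bracket -> illegal
B mobility = 10
-- W to move --
(1,3): flips 1 -> legal
(1,4): flips 2 -> legal
(1,5): flips 1 -> legal
(2,3): flips 2 -> legal
(2,5): no bracket -> illegal
(3,1): flips 2 -> legal
(3,2): no bracket -> illegal
(3,6): no bracket -> illegal
(4,1): flips 2 -> legal
(4,6): flips 1 -> legal
(5,1): flips 2 -> legal
(5,2): flips 2 -> legal
(6,1): no bracket -> illegal
(6,3): flips 2 -> legal
(6,5): no bracket -> illegal
(7,1): flips 2 -> legal
(7,2): no bracket -> illegal
W mobility = 11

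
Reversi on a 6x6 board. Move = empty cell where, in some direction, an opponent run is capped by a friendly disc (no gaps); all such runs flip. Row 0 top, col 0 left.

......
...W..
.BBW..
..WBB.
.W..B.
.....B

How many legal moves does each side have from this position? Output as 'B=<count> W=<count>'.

-- B to move --
(0,2): no bracket -> illegal
(0,3): flips 2 -> legal
(0,4): flips 1 -> legal
(1,2): flips 1 -> legal
(1,4): no bracket -> illegal
(2,4): flips 1 -> legal
(3,0): no bracket -> illegal
(3,1): flips 1 -> legal
(4,0): no bracket -> illegal
(4,2): flips 1 -> legal
(4,3): flips 1 -> legal
(5,0): no bracket -> illegal
(5,1): no bracket -> illegal
(5,2): no bracket -> illegal
B mobility = 7
-- W to move --
(1,0): flips 1 -> legal
(1,1): no bracket -> illegal
(1,2): flips 1 -> legal
(2,0): flips 2 -> legal
(2,4): no bracket -> illegal
(2,5): no bracket -> illegal
(3,0): no bracket -> illegal
(3,1): flips 1 -> legal
(3,5): flips 2 -> legal
(4,2): no bracket -> illegal
(4,3): flips 1 -> legal
(4,5): flips 1 -> legal
(5,3): no bracket -> illegal
(5,4): no bracket -> illegal
W mobility = 7

Answer: B=7 W=7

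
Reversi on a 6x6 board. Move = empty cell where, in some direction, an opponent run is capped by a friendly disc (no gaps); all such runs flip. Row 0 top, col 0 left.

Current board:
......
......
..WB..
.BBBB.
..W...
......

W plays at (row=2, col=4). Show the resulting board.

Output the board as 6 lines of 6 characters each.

Answer: ......
......
..WWW.
.BBWB.
..W...
......

Derivation:
Place W at (2,4); scan 8 dirs for brackets.
Dir NW: first cell '.' (not opp) -> no flip
Dir N: first cell '.' (not opp) -> no flip
Dir NE: first cell '.' (not opp) -> no flip
Dir W: opp run (2,3) capped by W -> flip
Dir E: first cell '.' (not opp) -> no flip
Dir SW: opp run (3,3) capped by W -> flip
Dir S: opp run (3,4), next='.' -> no flip
Dir SE: first cell '.' (not opp) -> no flip
All flips: (2,3) (3,3)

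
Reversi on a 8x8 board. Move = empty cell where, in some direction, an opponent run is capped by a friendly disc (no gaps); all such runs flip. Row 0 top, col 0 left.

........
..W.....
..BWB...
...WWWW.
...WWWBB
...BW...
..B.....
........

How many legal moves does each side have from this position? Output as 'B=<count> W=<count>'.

-- B to move --
(0,1): no bracket -> illegal
(0,2): flips 1 -> legal
(0,3): no bracket -> illegal
(1,1): no bracket -> illegal
(1,3): flips 3 -> legal
(1,4): no bracket -> illegal
(2,1): no bracket -> illegal
(2,5): flips 1 -> legal
(2,6): flips 3 -> legal
(2,7): no bracket -> illegal
(3,2): no bracket -> illegal
(3,7): no bracket -> illegal
(4,2): flips 4 -> legal
(5,2): no bracket -> illegal
(5,5): flips 3 -> legal
(5,6): no bracket -> illegal
(6,3): no bracket -> illegal
(6,4): flips 3 -> legal
(6,5): no bracket -> illegal
B mobility = 7
-- W to move --
(1,1): flips 1 -> legal
(1,3): flips 1 -> legal
(1,4): flips 1 -> legal
(1,5): flips 1 -> legal
(2,1): flips 1 -> legal
(2,5): flips 1 -> legal
(3,1): no bracket -> illegal
(3,2): flips 1 -> legal
(3,7): no bracket -> illegal
(4,2): no bracket -> illegal
(5,1): no bracket -> illegal
(5,2): flips 1 -> legal
(5,5): no bracket -> illegal
(5,6): flips 1 -> legal
(5,7): flips 1 -> legal
(6,1): no bracket -> illegal
(6,3): flips 1 -> legal
(6,4): no bracket -> illegal
(7,1): flips 2 -> legal
(7,2): no bracket -> illegal
(7,3): no bracket -> illegal
W mobility = 12

Answer: B=7 W=12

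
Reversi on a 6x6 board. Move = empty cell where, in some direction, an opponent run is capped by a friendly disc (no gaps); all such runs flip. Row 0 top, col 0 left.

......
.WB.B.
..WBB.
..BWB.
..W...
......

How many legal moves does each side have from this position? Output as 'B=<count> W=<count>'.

-- B to move --
(0,0): no bracket -> illegal
(0,1): no bracket -> illegal
(0,2): no bracket -> illegal
(1,0): flips 1 -> legal
(1,3): no bracket -> illegal
(2,0): no bracket -> illegal
(2,1): flips 1 -> legal
(3,1): no bracket -> illegal
(4,1): no bracket -> illegal
(4,3): flips 1 -> legal
(4,4): no bracket -> illegal
(5,1): flips 2 -> legal
(5,2): flips 1 -> legal
(5,3): no bracket -> illegal
B mobility = 5
-- W to move --
(0,1): no bracket -> illegal
(0,2): flips 1 -> legal
(0,3): no bracket -> illegal
(0,4): no bracket -> illegal
(0,5): no bracket -> illegal
(1,3): flips 2 -> legal
(1,5): flips 1 -> legal
(2,1): no bracket -> illegal
(2,5): flips 2 -> legal
(3,1): flips 1 -> legal
(3,5): flips 1 -> legal
(4,1): no bracket -> illegal
(4,3): no bracket -> illegal
(4,4): no bracket -> illegal
(4,5): no bracket -> illegal
W mobility = 6

Answer: B=5 W=6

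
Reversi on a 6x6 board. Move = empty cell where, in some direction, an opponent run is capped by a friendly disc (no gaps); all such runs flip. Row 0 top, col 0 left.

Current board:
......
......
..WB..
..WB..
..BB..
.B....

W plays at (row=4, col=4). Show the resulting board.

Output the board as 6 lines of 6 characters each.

Place W at (4,4); scan 8 dirs for brackets.
Dir NW: opp run (3,3) capped by W -> flip
Dir N: first cell '.' (not opp) -> no flip
Dir NE: first cell '.' (not opp) -> no flip
Dir W: opp run (4,3) (4,2), next='.' -> no flip
Dir E: first cell '.' (not opp) -> no flip
Dir SW: first cell '.' (not opp) -> no flip
Dir S: first cell '.' (not opp) -> no flip
Dir SE: first cell '.' (not opp) -> no flip
All flips: (3,3)

Answer: ......
......
..WB..
..WW..
..BBW.
.B....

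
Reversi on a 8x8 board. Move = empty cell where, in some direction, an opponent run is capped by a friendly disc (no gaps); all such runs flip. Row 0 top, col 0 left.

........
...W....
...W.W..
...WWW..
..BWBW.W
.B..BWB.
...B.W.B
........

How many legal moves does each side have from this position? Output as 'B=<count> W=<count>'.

-- B to move --
(0,2): no bracket -> illegal
(0,3): no bracket -> illegal
(0,4): no bracket -> illegal
(1,2): flips 3 -> legal
(1,4): no bracket -> illegal
(1,5): no bracket -> illegal
(1,6): no bracket -> illegal
(2,2): flips 1 -> legal
(2,4): flips 2 -> legal
(2,6): flips 1 -> legal
(3,2): flips 1 -> legal
(3,6): flips 1 -> legal
(3,7): no bracket -> illegal
(4,6): flips 1 -> legal
(5,2): no bracket -> illegal
(5,3): no bracket -> illegal
(5,7): no bracket -> illegal
(6,4): no bracket -> illegal
(6,6): flips 1 -> legal
(7,4): flips 1 -> legal
(7,5): no bracket -> illegal
(7,6): flips 1 -> legal
B mobility = 10
-- W to move --
(3,1): no bracket -> illegal
(3,2): no bracket -> illegal
(4,0): no bracket -> illegal
(4,1): flips 1 -> legal
(4,6): no bracket -> illegal
(5,0): no bracket -> illegal
(5,2): no bracket -> illegal
(5,3): flips 2 -> legal
(5,7): flips 1 -> legal
(6,0): flips 2 -> legal
(6,1): no bracket -> illegal
(6,2): no bracket -> illegal
(6,4): flips 2 -> legal
(6,6): no bracket -> illegal
(7,2): flips 2 -> legal
(7,3): no bracket -> illegal
(7,4): no bracket -> illegal
(7,6): no bracket -> illegal
(7,7): no bracket -> illegal
W mobility = 6

Answer: B=10 W=6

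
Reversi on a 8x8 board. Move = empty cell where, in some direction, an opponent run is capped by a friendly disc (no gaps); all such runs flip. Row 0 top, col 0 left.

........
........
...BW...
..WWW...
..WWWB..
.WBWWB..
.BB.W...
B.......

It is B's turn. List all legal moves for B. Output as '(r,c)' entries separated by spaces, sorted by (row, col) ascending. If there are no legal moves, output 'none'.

(1,3): no bracket -> illegal
(1,4): no bracket -> illegal
(1,5): no bracket -> illegal
(2,1): no bracket -> illegal
(2,2): flips 4 -> legal
(2,5): flips 3 -> legal
(3,1): no bracket -> illegal
(3,5): flips 2 -> legal
(4,0): flips 1 -> legal
(4,1): flips 5 -> legal
(5,0): flips 1 -> legal
(6,0): no bracket -> illegal
(6,3): flips 4 -> legal
(6,5): no bracket -> illegal
(7,3): flips 1 -> legal
(7,4): no bracket -> illegal
(7,5): no bracket -> illegal

Answer: (2,2) (2,5) (3,5) (4,0) (4,1) (5,0) (6,3) (7,3)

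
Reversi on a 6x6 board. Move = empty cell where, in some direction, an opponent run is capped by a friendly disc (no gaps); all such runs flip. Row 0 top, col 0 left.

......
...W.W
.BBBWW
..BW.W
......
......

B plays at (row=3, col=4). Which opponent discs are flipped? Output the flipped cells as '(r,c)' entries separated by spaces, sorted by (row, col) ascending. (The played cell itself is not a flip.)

Dir NW: first cell 'B' (not opp) -> no flip
Dir N: opp run (2,4), next='.' -> no flip
Dir NE: opp run (2,5), next=edge -> no flip
Dir W: opp run (3,3) capped by B -> flip
Dir E: opp run (3,5), next=edge -> no flip
Dir SW: first cell '.' (not opp) -> no flip
Dir S: first cell '.' (not opp) -> no flip
Dir SE: first cell '.' (not opp) -> no flip

Answer: (3,3)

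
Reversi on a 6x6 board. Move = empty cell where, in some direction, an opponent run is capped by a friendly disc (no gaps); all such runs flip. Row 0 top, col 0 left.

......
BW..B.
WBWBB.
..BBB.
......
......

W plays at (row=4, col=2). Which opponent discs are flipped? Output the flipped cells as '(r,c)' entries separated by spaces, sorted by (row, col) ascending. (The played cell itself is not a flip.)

Dir NW: first cell '.' (not opp) -> no flip
Dir N: opp run (3,2) capped by W -> flip
Dir NE: opp run (3,3) (2,4), next='.' -> no flip
Dir W: first cell '.' (not opp) -> no flip
Dir E: first cell '.' (not opp) -> no flip
Dir SW: first cell '.' (not opp) -> no flip
Dir S: first cell '.' (not opp) -> no flip
Dir SE: first cell '.' (not opp) -> no flip

Answer: (3,2)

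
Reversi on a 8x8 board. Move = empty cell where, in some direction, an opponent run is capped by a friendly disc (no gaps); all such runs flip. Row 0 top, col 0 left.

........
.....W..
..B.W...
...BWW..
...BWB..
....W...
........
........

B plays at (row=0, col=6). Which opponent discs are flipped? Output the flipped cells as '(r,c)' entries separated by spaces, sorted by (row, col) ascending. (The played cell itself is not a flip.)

Answer: (1,5) (2,4)

Derivation:
Dir NW: edge -> no flip
Dir N: edge -> no flip
Dir NE: edge -> no flip
Dir W: first cell '.' (not opp) -> no flip
Dir E: first cell '.' (not opp) -> no flip
Dir SW: opp run (1,5) (2,4) capped by B -> flip
Dir S: first cell '.' (not opp) -> no flip
Dir SE: first cell '.' (not opp) -> no flip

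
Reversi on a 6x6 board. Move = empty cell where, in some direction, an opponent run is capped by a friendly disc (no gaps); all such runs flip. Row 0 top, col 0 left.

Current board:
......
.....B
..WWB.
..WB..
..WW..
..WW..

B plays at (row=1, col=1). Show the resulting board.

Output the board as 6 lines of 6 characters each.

Place B at (1,1); scan 8 dirs for brackets.
Dir NW: first cell '.' (not opp) -> no flip
Dir N: first cell '.' (not opp) -> no flip
Dir NE: first cell '.' (not opp) -> no flip
Dir W: first cell '.' (not opp) -> no flip
Dir E: first cell '.' (not opp) -> no flip
Dir SW: first cell '.' (not opp) -> no flip
Dir S: first cell '.' (not opp) -> no flip
Dir SE: opp run (2,2) capped by B -> flip
All flips: (2,2)

Answer: ......
.B...B
..BWB.
..WB..
..WW..
..WW..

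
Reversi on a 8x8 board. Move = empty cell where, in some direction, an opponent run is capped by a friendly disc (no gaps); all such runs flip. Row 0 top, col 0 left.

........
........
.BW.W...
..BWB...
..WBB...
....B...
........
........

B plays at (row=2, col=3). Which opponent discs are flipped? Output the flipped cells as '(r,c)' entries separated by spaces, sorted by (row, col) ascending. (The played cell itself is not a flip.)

Answer: (2,2) (3,3)

Derivation:
Dir NW: first cell '.' (not opp) -> no flip
Dir N: first cell '.' (not opp) -> no flip
Dir NE: first cell '.' (not opp) -> no flip
Dir W: opp run (2,2) capped by B -> flip
Dir E: opp run (2,4), next='.' -> no flip
Dir SW: first cell 'B' (not opp) -> no flip
Dir S: opp run (3,3) capped by B -> flip
Dir SE: first cell 'B' (not opp) -> no flip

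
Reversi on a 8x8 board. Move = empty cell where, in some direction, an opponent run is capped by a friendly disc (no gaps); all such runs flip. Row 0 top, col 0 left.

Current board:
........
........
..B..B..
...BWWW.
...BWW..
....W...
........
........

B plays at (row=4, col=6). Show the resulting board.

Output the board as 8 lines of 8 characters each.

Answer: ........
........
..B..B..
...BWWW.
...BBBB.
....W...
........
........

Derivation:
Place B at (4,6); scan 8 dirs for brackets.
Dir NW: opp run (3,5), next='.' -> no flip
Dir N: opp run (3,6), next='.' -> no flip
Dir NE: first cell '.' (not opp) -> no flip
Dir W: opp run (4,5) (4,4) capped by B -> flip
Dir E: first cell '.' (not opp) -> no flip
Dir SW: first cell '.' (not opp) -> no flip
Dir S: first cell '.' (not opp) -> no flip
Dir SE: first cell '.' (not opp) -> no flip
All flips: (4,4) (4,5)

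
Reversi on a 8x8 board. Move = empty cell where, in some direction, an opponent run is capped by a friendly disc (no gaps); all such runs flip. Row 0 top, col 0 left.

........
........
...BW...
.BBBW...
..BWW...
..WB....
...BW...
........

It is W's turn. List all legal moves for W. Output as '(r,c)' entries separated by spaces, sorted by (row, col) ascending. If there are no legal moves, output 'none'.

(1,2): flips 1 -> legal
(1,3): flips 2 -> legal
(1,4): no bracket -> illegal
(2,0): flips 3 -> legal
(2,1): flips 1 -> legal
(2,2): flips 4 -> legal
(3,0): flips 3 -> legal
(4,0): no bracket -> illegal
(4,1): flips 1 -> legal
(5,1): flips 2 -> legal
(5,4): flips 1 -> legal
(6,2): flips 2 -> legal
(7,2): no bracket -> illegal
(7,3): flips 2 -> legal
(7,4): flips 1 -> legal

Answer: (1,2) (1,3) (2,0) (2,1) (2,2) (3,0) (4,1) (5,1) (5,4) (6,2) (7,3) (7,4)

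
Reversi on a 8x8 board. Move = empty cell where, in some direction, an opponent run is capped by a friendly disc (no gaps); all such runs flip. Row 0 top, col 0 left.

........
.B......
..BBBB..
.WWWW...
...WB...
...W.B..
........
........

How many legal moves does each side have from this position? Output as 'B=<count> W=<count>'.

Answer: B=7 W=10

Derivation:
-- B to move --
(2,0): no bracket -> illegal
(2,1): no bracket -> illegal
(3,0): no bracket -> illegal
(3,5): no bracket -> illegal
(4,0): flips 1 -> legal
(4,1): flips 1 -> legal
(4,2): flips 3 -> legal
(4,5): flips 1 -> legal
(5,2): flips 2 -> legal
(5,4): no bracket -> illegal
(6,2): flips 1 -> legal
(6,3): flips 3 -> legal
(6,4): no bracket -> illegal
B mobility = 7
-- W to move --
(0,0): flips 2 -> legal
(0,1): no bracket -> illegal
(0,2): no bracket -> illegal
(1,0): no bracket -> illegal
(1,2): flips 2 -> legal
(1,3): flips 2 -> legal
(1,4): flips 2 -> legal
(1,5): flips 1 -> legal
(1,6): flips 1 -> legal
(2,0): no bracket -> illegal
(2,1): no bracket -> illegal
(2,6): no bracket -> illegal
(3,5): flips 1 -> legal
(3,6): no bracket -> illegal
(4,5): flips 1 -> legal
(4,6): no bracket -> illegal
(5,4): flips 1 -> legal
(5,6): no bracket -> illegal
(6,4): no bracket -> illegal
(6,5): no bracket -> illegal
(6,6): flips 2 -> legal
W mobility = 10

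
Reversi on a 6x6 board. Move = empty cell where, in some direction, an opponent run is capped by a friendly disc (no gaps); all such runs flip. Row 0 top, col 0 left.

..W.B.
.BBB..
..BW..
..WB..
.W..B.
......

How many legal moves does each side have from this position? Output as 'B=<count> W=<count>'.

-- B to move --
(0,1): no bracket -> illegal
(0,3): no bracket -> illegal
(1,4): no bracket -> illegal
(2,1): no bracket -> illegal
(2,4): flips 1 -> legal
(3,0): no bracket -> illegal
(3,1): flips 1 -> legal
(3,4): flips 1 -> legal
(4,0): no bracket -> illegal
(4,2): flips 1 -> legal
(4,3): no bracket -> illegal
(5,0): no bracket -> illegal
(5,1): no bracket -> illegal
(5,2): no bracket -> illegal
B mobility = 4
-- W to move --
(0,0): no bracket -> illegal
(0,1): flips 1 -> legal
(0,3): flips 1 -> legal
(0,5): no bracket -> illegal
(1,0): no bracket -> illegal
(1,4): no bracket -> illegal
(1,5): no bracket -> illegal
(2,0): flips 1 -> legal
(2,1): flips 1 -> legal
(2,4): flips 1 -> legal
(3,1): no bracket -> illegal
(3,4): flips 1 -> legal
(3,5): no bracket -> illegal
(4,2): no bracket -> illegal
(4,3): flips 1 -> legal
(4,5): no bracket -> illegal
(5,3): no bracket -> illegal
(5,4): no bracket -> illegal
(5,5): no bracket -> illegal
W mobility = 7

Answer: B=4 W=7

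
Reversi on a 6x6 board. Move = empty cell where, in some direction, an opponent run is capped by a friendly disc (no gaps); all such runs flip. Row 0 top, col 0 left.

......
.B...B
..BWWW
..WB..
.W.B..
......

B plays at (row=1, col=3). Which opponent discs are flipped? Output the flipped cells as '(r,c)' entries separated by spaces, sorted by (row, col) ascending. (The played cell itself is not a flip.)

Dir NW: first cell '.' (not opp) -> no flip
Dir N: first cell '.' (not opp) -> no flip
Dir NE: first cell '.' (not opp) -> no flip
Dir W: first cell '.' (not opp) -> no flip
Dir E: first cell '.' (not opp) -> no flip
Dir SW: first cell 'B' (not opp) -> no flip
Dir S: opp run (2,3) capped by B -> flip
Dir SE: opp run (2,4), next='.' -> no flip

Answer: (2,3)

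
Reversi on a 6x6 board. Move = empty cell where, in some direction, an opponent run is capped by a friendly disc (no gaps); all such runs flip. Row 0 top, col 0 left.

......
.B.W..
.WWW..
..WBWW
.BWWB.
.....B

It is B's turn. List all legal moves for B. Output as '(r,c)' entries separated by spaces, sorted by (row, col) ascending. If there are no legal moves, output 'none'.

Answer: (0,3) (1,4) (2,4) (3,1) (5,1) (5,3)

Derivation:
(0,2): no bracket -> illegal
(0,3): flips 2 -> legal
(0,4): no bracket -> illegal
(1,0): no bracket -> illegal
(1,2): no bracket -> illegal
(1,4): flips 2 -> legal
(2,0): no bracket -> illegal
(2,4): flips 1 -> legal
(2,5): no bracket -> illegal
(3,0): no bracket -> illegal
(3,1): flips 2 -> legal
(4,5): no bracket -> illegal
(5,1): flips 1 -> legal
(5,2): no bracket -> illegal
(5,3): flips 1 -> legal
(5,4): no bracket -> illegal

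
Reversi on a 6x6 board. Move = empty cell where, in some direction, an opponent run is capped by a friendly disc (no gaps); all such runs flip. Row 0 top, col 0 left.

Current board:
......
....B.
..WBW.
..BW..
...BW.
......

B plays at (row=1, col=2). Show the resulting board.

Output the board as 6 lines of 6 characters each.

Place B at (1,2); scan 8 dirs for brackets.
Dir NW: first cell '.' (not opp) -> no flip
Dir N: first cell '.' (not opp) -> no flip
Dir NE: first cell '.' (not opp) -> no flip
Dir W: first cell '.' (not opp) -> no flip
Dir E: first cell '.' (not opp) -> no flip
Dir SW: first cell '.' (not opp) -> no flip
Dir S: opp run (2,2) capped by B -> flip
Dir SE: first cell 'B' (not opp) -> no flip
All flips: (2,2)

Answer: ......
..B.B.
..BBW.
..BW..
...BW.
......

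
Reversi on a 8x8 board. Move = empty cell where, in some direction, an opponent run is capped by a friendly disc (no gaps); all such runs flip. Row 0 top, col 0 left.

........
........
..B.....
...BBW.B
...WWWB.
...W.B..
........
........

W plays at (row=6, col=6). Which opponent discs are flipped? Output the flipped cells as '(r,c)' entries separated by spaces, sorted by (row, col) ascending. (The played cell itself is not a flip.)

Answer: (5,5)

Derivation:
Dir NW: opp run (5,5) capped by W -> flip
Dir N: first cell '.' (not opp) -> no flip
Dir NE: first cell '.' (not opp) -> no flip
Dir W: first cell '.' (not opp) -> no flip
Dir E: first cell '.' (not opp) -> no flip
Dir SW: first cell '.' (not opp) -> no flip
Dir S: first cell '.' (not opp) -> no flip
Dir SE: first cell '.' (not opp) -> no flip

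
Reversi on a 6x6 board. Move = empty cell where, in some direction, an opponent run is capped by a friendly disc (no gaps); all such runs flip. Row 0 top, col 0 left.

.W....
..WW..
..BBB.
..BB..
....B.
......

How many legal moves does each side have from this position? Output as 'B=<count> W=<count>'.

Answer: B=3 W=5

Derivation:
-- B to move --
(0,0): no bracket -> illegal
(0,2): flips 2 -> legal
(0,3): flips 1 -> legal
(0,4): flips 1 -> legal
(1,0): no bracket -> illegal
(1,1): no bracket -> illegal
(1,4): no bracket -> illegal
(2,1): no bracket -> illegal
B mobility = 3
-- W to move --
(1,1): no bracket -> illegal
(1,4): no bracket -> illegal
(1,5): no bracket -> illegal
(2,1): no bracket -> illegal
(2,5): no bracket -> illegal
(3,1): flips 1 -> legal
(3,4): flips 1 -> legal
(3,5): flips 1 -> legal
(4,1): no bracket -> illegal
(4,2): flips 2 -> legal
(4,3): flips 2 -> legal
(4,5): no bracket -> illegal
(5,3): no bracket -> illegal
(5,4): no bracket -> illegal
(5,5): no bracket -> illegal
W mobility = 5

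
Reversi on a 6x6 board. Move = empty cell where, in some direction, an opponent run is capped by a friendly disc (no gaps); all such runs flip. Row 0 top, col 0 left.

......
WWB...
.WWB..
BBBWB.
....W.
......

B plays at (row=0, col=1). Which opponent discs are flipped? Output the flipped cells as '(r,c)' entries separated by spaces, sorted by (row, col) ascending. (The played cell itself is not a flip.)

Dir NW: edge -> no flip
Dir N: edge -> no flip
Dir NE: edge -> no flip
Dir W: first cell '.' (not opp) -> no flip
Dir E: first cell '.' (not opp) -> no flip
Dir SW: opp run (1,0), next=edge -> no flip
Dir S: opp run (1,1) (2,1) capped by B -> flip
Dir SE: first cell 'B' (not opp) -> no flip

Answer: (1,1) (2,1)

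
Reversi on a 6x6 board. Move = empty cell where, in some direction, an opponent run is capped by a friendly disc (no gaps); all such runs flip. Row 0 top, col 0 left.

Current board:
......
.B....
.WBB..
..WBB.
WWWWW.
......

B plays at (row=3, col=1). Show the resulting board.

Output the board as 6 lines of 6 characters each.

Answer: ......
.B....
.BBB..
.BBBB.
WWWWW.
......

Derivation:
Place B at (3,1); scan 8 dirs for brackets.
Dir NW: first cell '.' (not opp) -> no flip
Dir N: opp run (2,1) capped by B -> flip
Dir NE: first cell 'B' (not opp) -> no flip
Dir W: first cell '.' (not opp) -> no flip
Dir E: opp run (3,2) capped by B -> flip
Dir SW: opp run (4,0), next=edge -> no flip
Dir S: opp run (4,1), next='.' -> no flip
Dir SE: opp run (4,2), next='.' -> no flip
All flips: (2,1) (3,2)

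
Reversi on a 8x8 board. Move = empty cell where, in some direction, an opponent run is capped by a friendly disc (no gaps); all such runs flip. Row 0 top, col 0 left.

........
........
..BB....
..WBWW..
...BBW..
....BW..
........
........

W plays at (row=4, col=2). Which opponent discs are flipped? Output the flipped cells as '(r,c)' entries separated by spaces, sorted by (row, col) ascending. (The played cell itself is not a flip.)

Answer: (4,3) (4,4)

Derivation:
Dir NW: first cell '.' (not opp) -> no flip
Dir N: first cell 'W' (not opp) -> no flip
Dir NE: opp run (3,3), next='.' -> no flip
Dir W: first cell '.' (not opp) -> no flip
Dir E: opp run (4,3) (4,4) capped by W -> flip
Dir SW: first cell '.' (not opp) -> no flip
Dir S: first cell '.' (not opp) -> no flip
Dir SE: first cell '.' (not opp) -> no flip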